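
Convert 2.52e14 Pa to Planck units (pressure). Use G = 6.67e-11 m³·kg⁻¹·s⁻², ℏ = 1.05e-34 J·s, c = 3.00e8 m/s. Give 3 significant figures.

5.38e-100

Planck pressure: p_P = c⁷/(ℏG²) = 4.68e113 Pa.
2.52e14 / 4.68e113 = 5.38e-100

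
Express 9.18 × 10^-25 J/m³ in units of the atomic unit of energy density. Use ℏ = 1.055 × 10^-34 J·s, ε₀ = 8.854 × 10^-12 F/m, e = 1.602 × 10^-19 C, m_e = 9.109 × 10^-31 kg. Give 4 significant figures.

atomic unit of energy density: u_au = E_h/a₀³ = m_e⁴e¹⁰/((4πε₀)⁵ℏ⁸) = 2.929 × 10^13 J/m³.
9.18 × 10^-25 / 2.929 × 10^13 = 3.134 × 10^-38

3.134 × 10^-38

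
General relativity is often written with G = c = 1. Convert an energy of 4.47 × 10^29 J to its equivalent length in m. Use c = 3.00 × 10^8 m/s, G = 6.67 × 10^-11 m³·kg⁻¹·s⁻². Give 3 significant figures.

Energy → length via G/c⁴.
4.47 × 10^29 J × (G/c⁴) = 3.68 × 10^-15 m

3.68 × 10^-15 m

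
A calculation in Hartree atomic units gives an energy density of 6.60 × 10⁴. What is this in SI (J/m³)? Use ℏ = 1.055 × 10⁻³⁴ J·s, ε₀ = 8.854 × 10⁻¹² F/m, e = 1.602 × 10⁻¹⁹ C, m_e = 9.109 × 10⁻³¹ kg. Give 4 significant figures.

1.933 × 10¹⁸ J/m³

One atomic unit of energy density: u_au = E_h/a₀³ = m_e⁴e¹⁰/((4πε₀)⁵ℏ⁸) = 2.929 × 10¹³ J/m³.
6.60 × 10⁴ × 2.929 × 10¹³ J/m³ = 1.933 × 10¹⁸ J/m³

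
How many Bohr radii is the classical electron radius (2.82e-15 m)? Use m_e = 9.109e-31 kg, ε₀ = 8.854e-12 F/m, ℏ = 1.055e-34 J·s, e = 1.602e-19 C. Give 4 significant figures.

Bohr radius: a₀ = 4πε₀ℏ²/(m_e e²) = 5.297e-11 m.
2.82e-15 / 5.297e-11 = 5.323e-5

5.323e-5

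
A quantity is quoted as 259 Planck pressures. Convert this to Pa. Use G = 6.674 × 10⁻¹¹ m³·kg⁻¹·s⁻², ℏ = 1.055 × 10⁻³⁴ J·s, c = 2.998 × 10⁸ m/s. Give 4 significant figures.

One Planck pressure: p_P = c⁷/(ℏG²) = 4.632 × 10¹¹³ Pa.
259 × 4.632 × 10¹¹³ Pa = 1.200 × 10¹¹⁶ Pa

1.200 × 10¹¹⁶ Pa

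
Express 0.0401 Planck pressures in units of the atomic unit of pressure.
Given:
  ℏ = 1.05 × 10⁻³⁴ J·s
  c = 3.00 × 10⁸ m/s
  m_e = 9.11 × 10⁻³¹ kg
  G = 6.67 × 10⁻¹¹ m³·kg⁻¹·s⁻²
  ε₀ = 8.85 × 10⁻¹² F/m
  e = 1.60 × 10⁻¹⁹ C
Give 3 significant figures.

6.23 × 10⁹⁸

Planck pressure: p_P = c⁷/(ℏG²) = 4.68 × 10¹¹³ Pa
atomic unit of pressure: P_au = E_h/a₀³ = m_e⁴e¹⁰/((4πε₀)⁵ℏ⁸) = 3.01 × 10¹³ Pa
0.0401 × 4.68 × 10¹¹³ / 3.01 × 10¹³ = 6.23 × 10⁹⁸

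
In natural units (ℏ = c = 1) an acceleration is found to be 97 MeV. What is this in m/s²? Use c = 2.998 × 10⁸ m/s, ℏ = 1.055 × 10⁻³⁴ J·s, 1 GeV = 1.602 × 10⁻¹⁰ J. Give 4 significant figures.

Acceleration is [L]/[T]² = c·[E]/ℏ.
1 GeV → c/ℏ × (1 GeV in J) = 4.552 × 10³² m/s².
Convert the energy scale: 97 MeV = 0.0970 GeV.
Result: 0.0970 × 4.552 × 10³² = 4.416 × 10³¹ m/s².

4.416 × 10³¹ m/s²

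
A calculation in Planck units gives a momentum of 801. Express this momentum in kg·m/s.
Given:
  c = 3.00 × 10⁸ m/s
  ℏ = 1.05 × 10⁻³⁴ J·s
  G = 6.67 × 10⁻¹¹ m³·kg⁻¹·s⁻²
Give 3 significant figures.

One Planck momentum: p_P = √(ℏc³/G) = 6.52 kg·m/s.
801 × 6.52 kg·m/s = 5.22 × 10³ kg·m/s

5.22 × 10³ kg·m/s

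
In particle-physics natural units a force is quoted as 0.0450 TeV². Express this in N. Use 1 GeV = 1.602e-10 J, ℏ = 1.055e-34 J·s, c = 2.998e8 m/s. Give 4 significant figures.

Force is [E]/[L] = [E]²/(ℏc); restore (ℏc)⁻¹.
1 GeV² → 1/(ℏc) × (1 GeV in J)² = 8.114e5 N.
Convert the energy scale: 0.0450 TeV² = 4.50e4 GeV².
Result: 4.50e4 × 8.114e5 = 3.651e10 N.

3.651e10 N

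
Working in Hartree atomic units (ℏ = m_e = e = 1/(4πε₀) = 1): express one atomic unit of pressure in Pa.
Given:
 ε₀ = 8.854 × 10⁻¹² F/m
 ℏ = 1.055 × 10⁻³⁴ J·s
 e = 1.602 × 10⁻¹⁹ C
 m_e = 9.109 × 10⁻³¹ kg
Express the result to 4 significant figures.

2.929 × 10¹³ Pa

From ℏ = m_e = e = 1/(4πε₀) = 1 the pressure scale is P_au = E_h/a₀³ = m_e⁴e¹⁰/((4πε₀)⁵ℏ⁸).
E_h = 4.354 × 10⁻¹⁸ J
a₀ = 5.297 × 10⁻¹¹ m
E_h/a₀³ = 2.929 × 10¹³ Pa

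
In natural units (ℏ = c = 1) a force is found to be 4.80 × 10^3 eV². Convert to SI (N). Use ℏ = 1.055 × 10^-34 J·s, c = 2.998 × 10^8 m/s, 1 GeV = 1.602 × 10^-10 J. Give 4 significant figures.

Force is [E]/[L] = [E]²/(ℏc); restore (ℏc)⁻¹.
1 GeV² → 1/(ℏc) × (1 GeV in J)² = 8.114 × 10^5 N.
Convert the energy scale: 4.80 × 10^3 eV² = 4.80 × 10^-15 GeV².
Result: 4.80 × 10^-15 × 8.114 × 10^5 = 3.895 × 10^-9 N.

3.895 × 10^-9 N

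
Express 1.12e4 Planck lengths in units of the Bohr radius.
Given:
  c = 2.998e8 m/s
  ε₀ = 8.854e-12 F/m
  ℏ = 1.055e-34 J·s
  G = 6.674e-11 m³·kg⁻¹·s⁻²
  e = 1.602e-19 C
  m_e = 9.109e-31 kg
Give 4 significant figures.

3.418e-21

Planck length: ℓ_P = √(ℏG/c³) = 1.616e-35 m
Bohr radius: a₀ = 4πε₀ℏ²/(m_e e²) = 5.297e-11 m
1.12e4 × 1.616e-35 / 5.297e-11 = 3.418e-21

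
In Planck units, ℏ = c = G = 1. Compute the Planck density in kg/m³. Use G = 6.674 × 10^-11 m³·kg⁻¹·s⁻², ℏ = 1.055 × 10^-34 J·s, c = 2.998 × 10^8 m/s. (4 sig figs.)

The unique combination of the constants set to 1 with dimensions of density is ρ_P = c⁵/(ℏG²).
  = 2.422 × 10^42 / 4.699 × 10^-55
  = 5.154 × 10^96 kg/m³

5.154 × 10^96 kg/m³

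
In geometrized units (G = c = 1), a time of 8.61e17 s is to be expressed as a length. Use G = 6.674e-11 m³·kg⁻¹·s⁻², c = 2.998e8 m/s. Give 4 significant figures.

2.581e26 m

Time → length via c.
8.61e17 s × (c) = 2.581e26 m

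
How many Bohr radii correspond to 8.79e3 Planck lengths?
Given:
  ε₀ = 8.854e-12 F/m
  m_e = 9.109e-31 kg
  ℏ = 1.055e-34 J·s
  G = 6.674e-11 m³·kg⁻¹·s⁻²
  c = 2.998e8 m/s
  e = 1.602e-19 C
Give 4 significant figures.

Planck length: ℓ_P = √(ℏG/c³) = 1.616e-35 m
Bohr radius: a₀ = 4πε₀ℏ²/(m_e e²) = 5.297e-11 m
8.79e3 × 1.616e-35 / 5.297e-11 = 2.682e-21

2.682e-21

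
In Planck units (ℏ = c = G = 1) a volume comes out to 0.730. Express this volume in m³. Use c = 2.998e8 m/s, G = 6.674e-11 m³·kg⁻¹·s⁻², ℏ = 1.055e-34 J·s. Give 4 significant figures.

3.083e-105 m³

One Planck volume: V_P = (ℏG/c³)^(3/2) = 4.224e-105 m³.
0.730 × 4.224e-105 m³ = 3.083e-105 m³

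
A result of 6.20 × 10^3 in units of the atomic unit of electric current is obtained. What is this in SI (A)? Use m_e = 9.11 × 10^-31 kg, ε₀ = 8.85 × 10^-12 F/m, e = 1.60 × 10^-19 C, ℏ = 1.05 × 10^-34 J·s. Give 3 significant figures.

41.4 A

One atomic unit of electric current: I_au = e E_h/ℏ = m_e e⁵/((4πε₀)²ℏ³) = 6.67 × 10^-3 A.
6.20 × 10^3 × 6.67 × 10^-3 A = 41.4 A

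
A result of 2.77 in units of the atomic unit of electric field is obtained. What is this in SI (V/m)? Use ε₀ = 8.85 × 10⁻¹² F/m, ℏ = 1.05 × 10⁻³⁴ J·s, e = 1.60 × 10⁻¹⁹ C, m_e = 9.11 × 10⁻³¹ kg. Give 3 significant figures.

One atomic unit of electric field: E_au = E_h/(e a₀) = m_e²e⁵/((4πε₀)³ℏ⁴) = 5.20 × 10¹¹ V/m.
2.77 × 5.20 × 10¹¹ V/m = 1.44 × 10¹² V/m

1.44 × 10¹² V/m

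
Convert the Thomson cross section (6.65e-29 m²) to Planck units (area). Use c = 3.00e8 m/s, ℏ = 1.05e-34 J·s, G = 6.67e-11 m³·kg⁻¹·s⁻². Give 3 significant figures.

Planck area: A_P = ℏG/c³ = 2.59e-70 m².
6.65e-29 / 2.59e-70 = 2.56e41

2.56e41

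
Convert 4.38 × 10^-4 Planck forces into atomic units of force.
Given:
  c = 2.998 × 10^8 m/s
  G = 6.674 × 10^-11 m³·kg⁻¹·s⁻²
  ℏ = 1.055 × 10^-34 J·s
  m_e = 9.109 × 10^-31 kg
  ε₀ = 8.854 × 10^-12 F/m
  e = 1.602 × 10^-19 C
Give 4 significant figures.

6.450 × 10^47

Planck force: F_P = c⁴/G = 1.210 × 10^44 N
atomic unit of force: F_au = E_h/a₀ = m_e²e⁶/((4πε₀)³ℏ⁴) = 8.220 × 10^-8 N
4.38 × 10^-4 × 1.210 × 10^44 / 8.220 × 10^-8 = 6.450 × 10^47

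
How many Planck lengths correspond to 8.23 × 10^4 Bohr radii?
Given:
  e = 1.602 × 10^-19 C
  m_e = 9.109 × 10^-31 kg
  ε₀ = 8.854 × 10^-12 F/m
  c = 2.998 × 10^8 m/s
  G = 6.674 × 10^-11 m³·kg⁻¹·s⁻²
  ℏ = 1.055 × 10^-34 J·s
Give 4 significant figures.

Bohr radius: a₀ = 4πε₀ℏ²/(m_e e²) = 5.297 × 10^-11 m
Planck length: ℓ_P = √(ℏG/c³) = 1.616 × 10^-35 m
8.23 × 10^4 × 5.297 × 10^-11 / 1.616 × 10^-35 = 2.697 × 10^29

2.697 × 10^29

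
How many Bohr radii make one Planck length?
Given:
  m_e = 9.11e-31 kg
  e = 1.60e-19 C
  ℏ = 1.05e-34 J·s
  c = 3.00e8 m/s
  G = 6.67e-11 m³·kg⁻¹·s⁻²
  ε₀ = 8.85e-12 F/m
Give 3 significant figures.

3.06e-25

Planck length: ℓ_P = √(ℏG/c³) = 1.61e-35 m
Bohr radius: a₀ = 4πε₀ℏ²/(m_e e²) = 5.26e-11 m
ratio = 1.61e-35 / 5.26e-11 = 3.06e-25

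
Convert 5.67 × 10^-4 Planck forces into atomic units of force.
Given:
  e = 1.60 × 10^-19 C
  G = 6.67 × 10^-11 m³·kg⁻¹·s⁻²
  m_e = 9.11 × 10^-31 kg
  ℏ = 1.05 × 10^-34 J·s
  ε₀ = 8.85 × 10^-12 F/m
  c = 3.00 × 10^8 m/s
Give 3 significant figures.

Planck force: F_P = c⁴/G = 1.21 × 10^44 N
atomic unit of force: F_au = E_h/a₀ = m_e²e⁶/((4πε₀)³ℏ⁴) = 8.33 × 10^-8 N
5.67 × 10^-4 × 1.21 × 10^44 / 8.33 × 10^-8 = 8.27 × 10^47

8.27 × 10^47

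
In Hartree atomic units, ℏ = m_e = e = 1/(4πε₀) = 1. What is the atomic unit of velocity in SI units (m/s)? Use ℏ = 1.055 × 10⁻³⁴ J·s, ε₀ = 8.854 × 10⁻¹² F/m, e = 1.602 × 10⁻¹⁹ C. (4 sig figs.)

From ℏ = m_e = e = 1/(4πε₀) = 1 the velocity scale is v_au = e²/(4πε₀ℏ).
  = 2.566 × 10⁻³⁸ / 1.174 × 10⁻⁴⁴
  = 2.186 × 10⁶ m/s

2.186 × 10⁶ m/s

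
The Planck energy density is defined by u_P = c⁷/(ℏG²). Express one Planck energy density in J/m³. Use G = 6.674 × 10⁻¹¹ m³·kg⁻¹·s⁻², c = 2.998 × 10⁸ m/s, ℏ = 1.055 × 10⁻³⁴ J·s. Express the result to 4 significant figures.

4.632 × 10¹¹³ J/m³

u_P = c⁷/(ℏG²)
  = 2.177 × 10⁵⁹ / 4.699 × 10⁻⁵⁵
  = 4.632 × 10¹¹³ J/m³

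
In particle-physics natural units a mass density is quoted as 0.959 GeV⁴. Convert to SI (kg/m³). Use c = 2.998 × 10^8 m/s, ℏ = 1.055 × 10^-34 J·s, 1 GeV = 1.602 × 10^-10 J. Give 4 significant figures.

Mass density is [E]/(c²[L]³) = [E]⁴/(ℏ³c⁵).
1 GeV⁴ → 1/(ℏ³c⁵) × (1 GeV in J)⁴ = 2.316 × 10^20 kg/m³.
Result: 0.959 × 2.316 × 10^20 = 2.221 × 10^20 kg/m³.

2.221 × 10^20 kg/m³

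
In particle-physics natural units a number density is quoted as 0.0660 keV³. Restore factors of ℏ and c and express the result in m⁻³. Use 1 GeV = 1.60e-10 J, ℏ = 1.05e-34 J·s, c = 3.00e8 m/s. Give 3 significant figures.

Number density is [L]⁻³ = [E]³/(ℏc)³.
1 GeV³ → 1/(ℏc)³ × (1 GeV in J)³ = 1.31e47 m⁻³.
Convert the energy scale: 0.0660 keV³ = 6.60e-20 GeV³.
Result: 6.60e-20 × 1.31e47 = 8.65e27 m⁻³.

8.65e27 m⁻³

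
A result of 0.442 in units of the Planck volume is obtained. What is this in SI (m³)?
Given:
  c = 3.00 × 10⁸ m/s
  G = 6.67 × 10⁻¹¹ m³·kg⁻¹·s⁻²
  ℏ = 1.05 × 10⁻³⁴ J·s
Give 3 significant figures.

1.85 × 10⁻¹⁰⁵ m³

One Planck volume: V_P = (ℏG/c³)^(3/2) = 4.18 × 10⁻¹⁰⁵ m³.
0.442 × 4.18 × 10⁻¹⁰⁵ m³ = 1.85 × 10⁻¹⁰⁵ m³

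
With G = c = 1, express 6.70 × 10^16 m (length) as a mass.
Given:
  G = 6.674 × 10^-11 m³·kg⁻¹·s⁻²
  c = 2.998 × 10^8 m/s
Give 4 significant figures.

Length → mass via c²/G.
6.70 × 10^16 m × (c²/G) = 9.023 × 10^43 kg

9.023 × 10^43 kg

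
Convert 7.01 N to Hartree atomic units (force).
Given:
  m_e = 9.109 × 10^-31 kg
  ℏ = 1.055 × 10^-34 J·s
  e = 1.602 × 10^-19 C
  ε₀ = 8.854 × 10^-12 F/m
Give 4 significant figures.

8.528 × 10^7

atomic unit of force: F_au = E_h/a₀ = m_e²e⁶/((4πε₀)³ℏ⁴) = 8.220 × 10^-8 N.
7.01 / 8.220 × 10^-8 = 8.528 × 10^7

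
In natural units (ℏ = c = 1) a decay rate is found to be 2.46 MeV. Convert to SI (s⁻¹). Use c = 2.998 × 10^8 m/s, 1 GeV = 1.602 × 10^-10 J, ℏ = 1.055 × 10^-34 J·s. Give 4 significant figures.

A rate is [E]/ℏ; divide by ℏ.
1 GeV → 1/ℏ × (1 GeV in J) = 1.518 × 10^24 s⁻¹.
Convert the energy scale: 2.46 MeV = 2.46 × 10^-3 GeV.
Result: 2.46 × 10^-3 × 1.518 × 10^24 = 3.735 × 10^21 s⁻¹.

3.735 × 10^21 s⁻¹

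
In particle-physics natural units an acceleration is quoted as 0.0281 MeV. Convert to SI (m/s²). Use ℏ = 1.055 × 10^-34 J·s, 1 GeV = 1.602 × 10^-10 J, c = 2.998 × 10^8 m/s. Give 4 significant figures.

Acceleration is [L]/[T]² = c·[E]/ℏ.
1 GeV → c/ℏ × (1 GeV in J) = 4.552 × 10^32 m/s².
Convert the energy scale: 0.0281 MeV = 2.81 × 10^-5 GeV.
Result: 2.81 × 10^-5 × 4.552 × 10^32 = 1.279 × 10^28 m/s².

1.279 × 10^28 m/s²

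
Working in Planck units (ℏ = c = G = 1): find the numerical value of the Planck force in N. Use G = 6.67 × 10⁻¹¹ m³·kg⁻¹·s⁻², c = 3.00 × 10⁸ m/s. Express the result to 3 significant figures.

1.21 × 10⁴⁴ N

Dimensional analysis gives F_P = c⁴/G.
  = 8.10 × 10³³ / 6.67 × 10⁻¹¹
  = 1.21 × 10⁴⁴ N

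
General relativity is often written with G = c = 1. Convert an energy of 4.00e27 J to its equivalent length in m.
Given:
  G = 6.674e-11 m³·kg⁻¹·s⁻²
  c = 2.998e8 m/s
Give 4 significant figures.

Energy → length via G/c⁴.
4.00e27 J × (G/c⁴) = 3.305e-17 m

3.305e-17 m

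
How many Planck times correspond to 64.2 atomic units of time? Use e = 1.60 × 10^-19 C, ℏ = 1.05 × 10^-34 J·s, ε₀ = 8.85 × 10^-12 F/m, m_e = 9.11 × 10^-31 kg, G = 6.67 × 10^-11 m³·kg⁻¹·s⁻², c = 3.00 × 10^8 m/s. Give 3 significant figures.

2.87 × 10^28

atomic unit of time: τ_au = (4πε₀)²ℏ³/(m_e e⁴) = 2.40 × 10^-17 s
Planck time: t_P = √(ℏG/c⁵) = 5.37 × 10^-44 s
64.2 × 2.40 × 10^-17 / 5.37 × 10^-44 = 2.87 × 10^28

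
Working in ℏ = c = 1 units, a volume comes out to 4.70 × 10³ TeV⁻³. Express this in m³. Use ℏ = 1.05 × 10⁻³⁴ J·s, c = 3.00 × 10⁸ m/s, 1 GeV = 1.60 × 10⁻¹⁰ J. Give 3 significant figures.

Volume is [L]³ = [E]⁻³·(ℏc)³.
1 GeV⁻³ → (ℏc)³ × (1 GeV in J)⁻³ = 7.63 × 10⁻⁴⁸ m³.
Convert the energy scale: 4.70 × 10³ TeV⁻³ = 4.70 × 10⁻⁶ GeV⁻³.
Result: 4.70 × 10⁻⁶ × 7.63 × 10⁻⁴⁸ = 3.59 × 10⁻⁵³ m³.

3.59 × 10⁻⁵³ m³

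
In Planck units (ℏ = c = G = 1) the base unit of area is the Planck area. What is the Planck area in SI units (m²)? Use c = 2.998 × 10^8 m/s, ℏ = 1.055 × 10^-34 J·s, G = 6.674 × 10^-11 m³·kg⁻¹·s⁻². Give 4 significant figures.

A_P = ℏG/c³
  = 7.041 × 10^-45 / 2.695 × 10^25
  = 2.613 × 10^-70 m²

2.613 × 10^-70 m²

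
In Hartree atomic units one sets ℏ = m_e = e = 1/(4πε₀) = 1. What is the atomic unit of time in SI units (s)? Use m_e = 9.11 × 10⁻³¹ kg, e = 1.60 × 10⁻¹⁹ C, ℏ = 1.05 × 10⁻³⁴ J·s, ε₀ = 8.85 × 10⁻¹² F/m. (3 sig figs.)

τ_au = (4πε₀)²ℏ³/(m_e e⁴)
E_h = 4.38 × 10⁻¹⁸ J
ℏ/E_h = 2.40 × 10⁻¹⁷ s

2.40 × 10⁻¹⁷ s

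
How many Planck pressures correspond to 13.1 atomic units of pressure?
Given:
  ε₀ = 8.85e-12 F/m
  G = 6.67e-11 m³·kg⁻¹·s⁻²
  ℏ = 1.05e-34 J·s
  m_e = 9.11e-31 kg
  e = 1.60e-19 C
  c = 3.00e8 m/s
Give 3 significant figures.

atomic unit of pressure: P_au = E_h/a₀³ = m_e⁴e¹⁰/((4πε₀)⁵ℏ⁸) = 3.01e13 Pa
Planck pressure: p_P = c⁷/(ℏG²) = 4.68e113 Pa
13.1 × 3.01e13 / 4.68e113 = 8.43e-100

8.43e-100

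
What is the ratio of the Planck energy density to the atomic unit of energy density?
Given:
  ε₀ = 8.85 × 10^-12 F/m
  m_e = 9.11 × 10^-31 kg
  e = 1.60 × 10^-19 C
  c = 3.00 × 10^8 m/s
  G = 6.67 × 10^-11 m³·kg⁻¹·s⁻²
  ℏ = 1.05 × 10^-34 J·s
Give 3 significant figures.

Planck energy density: u_P = c⁷/(ℏG²) = 4.68 × 10^113 J/m³
atomic unit of energy density: u_au = E_h/a₀³ = m_e⁴e¹⁰/((4πε₀)⁵ℏ⁸) = 3.01 × 10^13 J/m³
ratio = 4.68 × 10^113 / 3.01 × 10^13 = 1.55 × 10^100

1.55 × 10^100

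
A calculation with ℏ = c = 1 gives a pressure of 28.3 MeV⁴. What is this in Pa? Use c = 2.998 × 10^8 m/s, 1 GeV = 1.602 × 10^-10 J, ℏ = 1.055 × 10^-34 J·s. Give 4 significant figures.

5.891 × 10^26 Pa

Pressure is [E]/[L]³ = [E]⁴/(ℏc)³.
1 GeV⁴ → 1/(ℏc)³ × (1 GeV in J)⁴ = 2.082 × 10^37 Pa.
Convert the energy scale: 28.3 MeV⁴ = 2.83 × 10^-11 GeV⁴.
Result: 2.83 × 10^-11 × 2.082 × 10^37 = 5.891 × 10^26 Pa.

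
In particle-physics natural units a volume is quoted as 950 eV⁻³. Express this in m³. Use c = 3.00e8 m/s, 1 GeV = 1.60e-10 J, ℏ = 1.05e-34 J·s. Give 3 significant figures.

Volume is [L]³ = [E]⁻³·(ℏc)³.
1 GeV⁻³ → (ℏc)³ × (1 GeV in J)⁻³ = 7.63e-48 m³.
Convert the energy scale: 950 eV⁻³ = 9.50e29 GeV⁻³.
Result: 9.50e29 × 7.63e-48 = 7.25e-18 m³.

7.25e-18 m³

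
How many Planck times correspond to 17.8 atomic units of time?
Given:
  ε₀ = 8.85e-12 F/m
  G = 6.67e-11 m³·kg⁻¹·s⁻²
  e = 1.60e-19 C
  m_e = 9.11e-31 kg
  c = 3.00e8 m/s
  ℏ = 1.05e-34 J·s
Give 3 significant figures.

7.95e27

atomic unit of time: τ_au = (4πε₀)²ℏ³/(m_e e⁴) = 2.40e-17 s
Planck time: t_P = √(ℏG/c⁵) = 5.37e-44 s
17.8 × 2.40e-17 / 5.37e-44 = 7.95e27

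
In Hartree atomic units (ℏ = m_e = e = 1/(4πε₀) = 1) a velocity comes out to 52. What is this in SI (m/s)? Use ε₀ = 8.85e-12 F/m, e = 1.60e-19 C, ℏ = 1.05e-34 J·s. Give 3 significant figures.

One atomic unit of velocity: v_au = e²/(4πε₀ℏ) = 2.19e6 m/s.
52 × 2.19e6 m/s = 1.14e8 m/s

1.14e8 m/s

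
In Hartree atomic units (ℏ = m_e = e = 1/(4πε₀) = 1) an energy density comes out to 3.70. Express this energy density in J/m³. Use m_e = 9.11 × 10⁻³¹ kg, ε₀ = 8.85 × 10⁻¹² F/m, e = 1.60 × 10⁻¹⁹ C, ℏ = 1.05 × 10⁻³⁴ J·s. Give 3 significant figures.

1.11 × 10¹⁴ J/m³

One atomic unit of energy density: u_au = E_h/a₀³ = m_e⁴e¹⁰/((4πε₀)⁵ℏ⁸) = 3.01 × 10¹³ J/m³.
3.70 × 3.01 × 10¹³ J/m³ = 1.11 × 10¹⁴ J/m³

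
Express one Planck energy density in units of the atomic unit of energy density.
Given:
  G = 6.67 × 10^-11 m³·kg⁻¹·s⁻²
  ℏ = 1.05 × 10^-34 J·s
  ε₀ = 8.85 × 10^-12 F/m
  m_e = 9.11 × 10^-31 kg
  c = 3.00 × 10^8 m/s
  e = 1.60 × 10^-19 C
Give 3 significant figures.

Planck energy density: u_P = c⁷/(ℏG²) = 4.68 × 10^113 J/m³
atomic unit of energy density: u_au = E_h/a₀³ = m_e⁴e¹⁰/((4πε₀)⁵ℏ⁸) = 3.01 × 10^13 J/m³
ratio = 4.68 × 10^113 / 3.01 × 10^13 = 1.55 × 10^100

1.55 × 10^100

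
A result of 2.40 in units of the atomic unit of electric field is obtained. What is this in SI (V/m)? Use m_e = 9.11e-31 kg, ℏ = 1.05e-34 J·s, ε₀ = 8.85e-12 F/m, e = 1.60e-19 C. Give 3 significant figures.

1.25e12 V/m

One atomic unit of electric field: E_au = E_h/(e a₀) = m_e²e⁵/((4πε₀)³ℏ⁴) = 5.20e11 V/m.
2.40 × 5.20e11 V/m = 1.25e12 V/m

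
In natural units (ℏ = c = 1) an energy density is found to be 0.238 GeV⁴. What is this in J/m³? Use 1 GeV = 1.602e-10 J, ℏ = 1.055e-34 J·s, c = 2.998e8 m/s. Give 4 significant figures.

[E]/[L]³ = [E]⁴/(ℏc)³; restore (ℏc)⁻³.
1 GeV⁴ → 1/(ℏc)³ × (1 GeV in J)⁴ = 2.082e37 J/m³.
Result: 0.238 × 2.082e37 = 4.954e36 J/m³.

4.954e36 J/m³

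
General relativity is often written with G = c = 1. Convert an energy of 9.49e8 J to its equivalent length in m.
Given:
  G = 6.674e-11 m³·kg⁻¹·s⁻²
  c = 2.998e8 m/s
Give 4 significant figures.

Energy → length via G/c⁴.
9.49e8 J × (G/c⁴) = 7.840e-36 m

7.840e-36 m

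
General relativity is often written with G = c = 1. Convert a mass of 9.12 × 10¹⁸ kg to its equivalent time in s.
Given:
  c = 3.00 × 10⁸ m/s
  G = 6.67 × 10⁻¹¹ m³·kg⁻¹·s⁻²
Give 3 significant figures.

2.25 × 10⁻¹⁷ s

Mass → time via G/c³.
9.12 × 10¹⁸ kg × (G/c³) = 2.25 × 10⁻¹⁷ s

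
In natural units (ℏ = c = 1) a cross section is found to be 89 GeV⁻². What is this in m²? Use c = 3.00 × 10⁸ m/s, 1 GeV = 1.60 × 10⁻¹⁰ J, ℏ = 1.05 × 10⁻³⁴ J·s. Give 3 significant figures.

Area is [L]² = [E]⁻²·(ℏc)²; restore (ℏc)².
1 GeV⁻² → (ℏc)² × (1 GeV in J)⁻² = 3.88 × 10⁻³² m².
Result: 89 × 3.88 × 10⁻³² = 3.45 × 10⁻³⁰ m².

3.45 × 10⁻³⁰ m²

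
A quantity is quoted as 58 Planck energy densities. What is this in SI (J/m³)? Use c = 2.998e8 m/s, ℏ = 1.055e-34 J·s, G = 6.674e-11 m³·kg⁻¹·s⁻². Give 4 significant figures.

One Planck energy density: u_P = c⁷/(ℏG²) = 4.632e113 J/m³.
58 × 4.632e113 J/m³ = 2.687e115 J/m³

2.687e115 J/m³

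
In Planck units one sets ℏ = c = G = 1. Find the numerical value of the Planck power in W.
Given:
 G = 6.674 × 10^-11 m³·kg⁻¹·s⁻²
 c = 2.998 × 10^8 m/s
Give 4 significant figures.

P_P = c⁵/G
  = 2.422 × 10^42 / 6.674 × 10^-11
  = 3.629 × 10^52 W

3.629 × 10^52 W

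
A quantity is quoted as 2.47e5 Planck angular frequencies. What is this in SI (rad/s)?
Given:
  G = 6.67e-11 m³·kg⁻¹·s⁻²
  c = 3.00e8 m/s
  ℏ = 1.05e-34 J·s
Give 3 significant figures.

One Planck angular frequency: ω_P = √(c⁵/(ℏG)) = 1.86e43 rad/s.
2.47e5 × 1.86e43 rad/s = 4.60e48 rad/s

4.60e48 rad/s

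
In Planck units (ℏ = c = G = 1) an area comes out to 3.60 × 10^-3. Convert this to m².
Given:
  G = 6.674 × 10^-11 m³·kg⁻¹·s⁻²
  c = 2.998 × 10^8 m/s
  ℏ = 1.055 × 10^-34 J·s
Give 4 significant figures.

One Planck area: A_P = ℏG/c³ = 2.613 × 10^-70 m².
3.60 × 10^-3 × 2.613 × 10^-70 m² = 9.407 × 10^-73 m²

9.407 × 10^-73 m²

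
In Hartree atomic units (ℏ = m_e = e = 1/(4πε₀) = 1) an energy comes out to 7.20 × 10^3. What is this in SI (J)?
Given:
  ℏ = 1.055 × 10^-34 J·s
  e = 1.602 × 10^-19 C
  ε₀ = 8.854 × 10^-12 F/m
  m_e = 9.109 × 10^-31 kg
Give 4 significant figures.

3.135 × 10^-14 J

One hartree: E_h = m_e e⁴/(4πε₀ℏ)² = 4.354 × 10^-18 J.
7.20 × 10^3 × 4.354 × 10^-18 J = 3.135 × 10^-14 J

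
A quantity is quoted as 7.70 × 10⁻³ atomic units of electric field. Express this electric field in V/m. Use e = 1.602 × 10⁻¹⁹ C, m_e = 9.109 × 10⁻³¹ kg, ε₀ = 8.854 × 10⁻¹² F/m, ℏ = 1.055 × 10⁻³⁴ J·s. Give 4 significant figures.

One atomic unit of electric field: E_au = E_h/(e a₀) = m_e²e⁵/((4πε₀)³ℏ⁴) = 5.131 × 10¹¹ V/m.
7.70 × 10⁻³ × 5.131 × 10¹¹ V/m = 3.951 × 10⁹ V/m

3.951 × 10⁹ V/m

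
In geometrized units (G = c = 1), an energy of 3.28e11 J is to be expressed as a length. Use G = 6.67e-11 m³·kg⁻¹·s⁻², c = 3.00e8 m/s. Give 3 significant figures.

Energy → length via G/c⁴.
3.28e11 J × (G/c⁴) = 2.70e-33 m

2.70e-33 m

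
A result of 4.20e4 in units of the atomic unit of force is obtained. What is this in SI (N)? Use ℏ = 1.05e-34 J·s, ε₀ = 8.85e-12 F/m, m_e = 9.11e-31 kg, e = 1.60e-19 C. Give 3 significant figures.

3.50e-3 N

One atomic unit of force: F_au = E_h/a₀ = m_e²e⁶/((4πε₀)³ℏ⁴) = 8.33e-8 N.
4.20e4 × 8.33e-8 N = 3.50e-3 N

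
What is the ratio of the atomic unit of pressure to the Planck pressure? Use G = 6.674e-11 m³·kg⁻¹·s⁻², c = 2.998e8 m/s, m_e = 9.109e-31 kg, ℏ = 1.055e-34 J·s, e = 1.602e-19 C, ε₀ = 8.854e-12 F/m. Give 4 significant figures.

6.323e-101

atomic unit of pressure: P_au = E_h/a₀³ = m_e⁴e¹⁰/((4πε₀)⁵ℏ⁸) = 2.929e13 Pa
Planck pressure: p_P = c⁷/(ℏG²) = 4.632e113 Pa
ratio = 2.929e13 / 4.632e113 = 6.323e-101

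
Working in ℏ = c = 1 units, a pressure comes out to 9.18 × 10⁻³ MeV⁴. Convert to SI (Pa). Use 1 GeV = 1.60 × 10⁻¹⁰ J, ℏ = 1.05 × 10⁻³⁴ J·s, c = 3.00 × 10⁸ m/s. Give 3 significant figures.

1.92 × 10²³ Pa

Pressure is [E]/[L]³ = [E]⁴/(ℏc)³.
1 GeV⁴ → 1/(ℏc)³ × (1 GeV in J)⁴ = 2.10 × 10³⁷ Pa.
Convert the energy scale: 9.18 × 10⁻³ MeV⁴ = 9.18 × 10⁻¹⁵ GeV⁴.
Result: 9.18 × 10⁻¹⁵ × 2.10 × 10³⁷ = 1.92 × 10²³ Pa.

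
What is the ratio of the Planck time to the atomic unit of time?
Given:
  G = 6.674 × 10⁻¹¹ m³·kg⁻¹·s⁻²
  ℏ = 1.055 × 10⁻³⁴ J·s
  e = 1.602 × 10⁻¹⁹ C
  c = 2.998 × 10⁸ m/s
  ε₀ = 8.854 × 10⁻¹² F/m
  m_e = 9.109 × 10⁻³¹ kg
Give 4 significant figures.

Planck time: t_P = √(ℏG/c⁵) = 5.392 × 10⁻⁴⁴ s
atomic unit of time: τ_au = (4πε₀)²ℏ³/(m_e e⁴) = 2.423 × 10⁻¹⁷ s
ratio = 5.392 × 10⁻⁴⁴ / 2.423 × 10⁻¹⁷ = 2.225 × 10⁻²⁷

2.225 × 10⁻²⁷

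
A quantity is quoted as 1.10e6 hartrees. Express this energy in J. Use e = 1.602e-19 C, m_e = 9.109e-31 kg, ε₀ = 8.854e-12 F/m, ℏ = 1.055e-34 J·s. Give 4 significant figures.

4.790e-12 J

One hartree: E_h = m_e e⁴/(4πε₀ℏ)² = 4.354e-18 J.
1.10e6 × 4.354e-18 J = 4.790e-12 J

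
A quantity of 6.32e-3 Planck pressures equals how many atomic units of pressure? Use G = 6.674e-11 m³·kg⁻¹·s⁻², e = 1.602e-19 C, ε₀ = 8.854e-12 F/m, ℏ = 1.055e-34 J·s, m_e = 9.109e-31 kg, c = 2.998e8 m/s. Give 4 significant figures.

9.995e97

Planck pressure: p_P = c⁷/(ℏG²) = 4.632e113 Pa
atomic unit of pressure: P_au = E_h/a₀³ = m_e⁴e¹⁰/((4πε₀)⁵ℏ⁸) = 2.929e13 Pa
6.32e-3 × 4.632e113 / 2.929e13 = 9.995e97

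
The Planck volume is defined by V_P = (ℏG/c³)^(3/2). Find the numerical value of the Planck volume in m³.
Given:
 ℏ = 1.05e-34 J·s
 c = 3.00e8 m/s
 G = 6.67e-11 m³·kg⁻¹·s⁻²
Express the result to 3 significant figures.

4.18e-105 m³

V_P = (ℏG/c³)^(3/2)
  = √(1.75e-209)
  = 4.18e-105 m³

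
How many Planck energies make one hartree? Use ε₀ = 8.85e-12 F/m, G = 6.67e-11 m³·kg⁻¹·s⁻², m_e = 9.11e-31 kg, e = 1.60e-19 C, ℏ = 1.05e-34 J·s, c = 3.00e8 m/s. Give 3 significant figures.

2.24e-27

hartree: E_h = m_e e⁴/(4πε₀ℏ)² = 4.38e-18 J
Planck energy: E_P = √(ℏc⁵/G) = 1.96e9 J
ratio = 4.38e-18 / 1.96e9 = 2.24e-27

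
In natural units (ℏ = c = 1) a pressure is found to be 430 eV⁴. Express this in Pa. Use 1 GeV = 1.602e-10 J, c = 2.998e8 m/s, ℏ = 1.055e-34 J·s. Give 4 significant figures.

Pressure is [E]/[L]³ = [E]⁴/(ℏc)³.
1 GeV⁴ → 1/(ℏc)³ × (1 GeV in J)⁴ = 2.082e37 Pa.
Convert the energy scale: 430 eV⁴ = 4.30e-34 GeV⁴.
Result: 4.30e-34 × 2.082e37 = 8.951e3 Pa.

8.951e3 Pa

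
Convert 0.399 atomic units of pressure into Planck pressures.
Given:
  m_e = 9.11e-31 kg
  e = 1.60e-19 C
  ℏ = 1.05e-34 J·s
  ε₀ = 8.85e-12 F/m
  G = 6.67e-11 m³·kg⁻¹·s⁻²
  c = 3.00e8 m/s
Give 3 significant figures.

atomic unit of pressure: P_au = E_h/a₀³ = m_e⁴e¹⁰/((4πε₀)⁵ℏ⁸) = 3.01e13 Pa
Planck pressure: p_P = c⁷/(ℏG²) = 4.68e113 Pa
0.399 × 3.01e13 / 4.68e113 = 2.57e-101

2.57e-101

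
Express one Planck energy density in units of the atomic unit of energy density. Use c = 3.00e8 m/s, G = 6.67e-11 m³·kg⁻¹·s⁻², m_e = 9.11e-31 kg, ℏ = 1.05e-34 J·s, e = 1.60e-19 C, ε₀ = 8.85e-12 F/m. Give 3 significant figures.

Planck energy density: u_P = c⁷/(ℏG²) = 4.68e113 J/m³
atomic unit of energy density: u_au = E_h/a₀³ = m_e⁴e¹⁰/((4πε₀)⁵ℏ⁸) = 3.01e13 J/m³
ratio = 4.68e113 / 3.01e13 = 1.55e100

1.55e100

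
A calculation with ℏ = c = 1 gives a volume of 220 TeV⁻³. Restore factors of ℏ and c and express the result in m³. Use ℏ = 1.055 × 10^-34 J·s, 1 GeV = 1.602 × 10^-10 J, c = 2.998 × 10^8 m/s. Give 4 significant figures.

1.693 × 10^-54 m³

Volume is [L]³ = [E]⁻³·(ℏc)³.
1 GeV⁻³ → (ℏc)³ × (1 GeV in J)⁻³ = 7.696 × 10^-48 m³.
Convert the energy scale: 220 TeV⁻³ = 2.20 × 10^-7 GeV⁻³.
Result: 2.20 × 10^-7 × 7.696 × 10^-48 = 1.693 × 10^-54 m³.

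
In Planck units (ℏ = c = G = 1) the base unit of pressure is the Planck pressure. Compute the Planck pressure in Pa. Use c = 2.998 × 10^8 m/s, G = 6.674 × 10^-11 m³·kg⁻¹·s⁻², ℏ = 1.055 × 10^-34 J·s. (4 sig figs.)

p_P = c⁷/(ℏG²)
  = 2.177 × 10^59 / 4.699 × 10^-55
  = 4.632 × 10^113 Pa

4.632 × 10^113 Pa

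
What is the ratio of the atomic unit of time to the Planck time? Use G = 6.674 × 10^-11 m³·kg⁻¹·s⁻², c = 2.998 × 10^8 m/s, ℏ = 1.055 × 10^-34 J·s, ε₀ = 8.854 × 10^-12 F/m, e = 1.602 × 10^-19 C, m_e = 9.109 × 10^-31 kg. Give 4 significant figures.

atomic unit of time: τ_au = (4πε₀)²ℏ³/(m_e e⁴) = 2.423 × 10^-17 s
Planck time: t_P = √(ℏG/c⁵) = 5.392 × 10^-44 s
ratio = 2.423 × 10^-17 / 5.392 × 10^-44 = 4.494 × 10^26

4.494 × 10^26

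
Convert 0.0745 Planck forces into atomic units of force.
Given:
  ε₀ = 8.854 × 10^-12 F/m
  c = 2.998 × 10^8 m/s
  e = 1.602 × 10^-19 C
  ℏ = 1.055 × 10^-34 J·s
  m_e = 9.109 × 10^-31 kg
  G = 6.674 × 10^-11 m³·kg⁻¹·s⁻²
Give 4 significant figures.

1.097 × 10^50

Planck force: F_P = c⁴/G = 1.210 × 10^44 N
atomic unit of force: F_au = E_h/a₀ = m_e²e⁶/((4πε₀)³ℏ⁴) = 8.220 × 10^-8 N
0.0745 × 1.210 × 10^44 / 8.220 × 10^-8 = 1.097 × 10^50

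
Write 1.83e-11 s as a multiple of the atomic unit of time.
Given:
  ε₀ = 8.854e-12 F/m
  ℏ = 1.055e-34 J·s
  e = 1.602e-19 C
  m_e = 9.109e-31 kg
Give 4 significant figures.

atomic unit of time: τ_au = (4πε₀)²ℏ³/(m_e e⁴) = 2.423e-17 s.
1.83e-11 / 2.423e-17 = 7.553e5

7.553e5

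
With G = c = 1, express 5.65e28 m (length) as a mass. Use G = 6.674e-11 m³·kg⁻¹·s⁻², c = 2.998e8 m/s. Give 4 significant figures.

Length → mass via c²/G.
5.65e28 m × (c²/G) = 7.609e55 kg

7.609e55 kg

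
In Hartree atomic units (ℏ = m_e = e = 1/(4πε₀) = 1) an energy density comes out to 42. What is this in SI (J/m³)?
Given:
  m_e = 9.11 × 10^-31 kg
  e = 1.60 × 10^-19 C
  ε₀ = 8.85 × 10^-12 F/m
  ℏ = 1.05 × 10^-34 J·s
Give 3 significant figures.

1.27 × 10^15 J/m³

One atomic unit of energy density: u_au = E_h/a₀³ = m_e⁴e¹⁰/((4πε₀)⁵ℏ⁸) = 3.01 × 10^13 J/m³.
42 × 3.01 × 10^13 J/m³ = 1.27 × 10^15 J/m³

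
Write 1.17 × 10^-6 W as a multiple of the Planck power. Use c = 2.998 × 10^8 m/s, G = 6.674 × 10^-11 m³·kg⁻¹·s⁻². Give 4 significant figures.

3.224 × 10^-59

Planck power: P_P = c⁵/G = 3.629 × 10^52 W.
1.17 × 10^-6 / 3.629 × 10^52 = 3.224 × 10^-59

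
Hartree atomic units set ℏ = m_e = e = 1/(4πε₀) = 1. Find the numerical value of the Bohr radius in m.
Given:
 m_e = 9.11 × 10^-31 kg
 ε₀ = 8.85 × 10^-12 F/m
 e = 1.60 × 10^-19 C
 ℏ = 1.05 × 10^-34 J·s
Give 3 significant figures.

From ℏ = m_e = e = 1/(4πε₀) = 1 the length scale is a₀ = 4πε₀ℏ²/(m_e e²).
  = 1.23 × 10^-78 / 2.33 × 10^-68
  = 5.26 × 10^-11 m

5.26 × 10^-11 m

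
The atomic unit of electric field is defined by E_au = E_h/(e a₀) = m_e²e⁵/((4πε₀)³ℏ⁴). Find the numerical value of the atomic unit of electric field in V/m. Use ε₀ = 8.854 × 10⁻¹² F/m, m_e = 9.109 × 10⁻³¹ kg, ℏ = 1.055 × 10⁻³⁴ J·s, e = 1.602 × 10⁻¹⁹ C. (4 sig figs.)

5.131 × 10¹¹ V/m

E_au = E_h/(e a₀) = m_e²e⁵/((4πε₀)³ℏ⁴)
E_h = 4.354 × 10⁻¹⁸ J
a₀ = 5.297 × 10⁻¹¹ m
E_h/(e·a₀) = 5.131 × 10¹¹ V/m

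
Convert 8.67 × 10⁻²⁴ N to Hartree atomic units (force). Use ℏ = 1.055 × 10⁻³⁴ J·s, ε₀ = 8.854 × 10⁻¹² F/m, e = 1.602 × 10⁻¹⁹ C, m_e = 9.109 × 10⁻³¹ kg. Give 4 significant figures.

1.055 × 10⁻¹⁶

atomic unit of force: F_au = E_h/a₀ = m_e²e⁶/((4πε₀)³ℏ⁴) = 8.220 × 10⁻⁸ N.
8.67 × 10⁻²⁴ / 8.220 × 10⁻⁸ = 1.055 × 10⁻¹⁶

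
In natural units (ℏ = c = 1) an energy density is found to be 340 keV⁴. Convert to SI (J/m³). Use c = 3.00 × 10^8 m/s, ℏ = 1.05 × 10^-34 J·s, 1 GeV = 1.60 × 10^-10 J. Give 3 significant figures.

7.13 × 10^15 J/m³

[E]/[L]³ = [E]⁴/(ℏc)³; restore (ℏc)⁻³.
1 GeV⁴ → 1/(ℏc)³ × (1 GeV in J)⁴ = 2.10 × 10^37 J/m³.
Convert the energy scale: 340 keV⁴ = 3.40 × 10^-22 GeV⁴.
Result: 3.40 × 10^-22 × 2.10 × 10^37 = 7.13 × 10^15 J/m³.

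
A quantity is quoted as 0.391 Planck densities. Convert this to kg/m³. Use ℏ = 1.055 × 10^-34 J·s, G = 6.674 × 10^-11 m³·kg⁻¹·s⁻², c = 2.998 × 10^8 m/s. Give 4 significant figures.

One Planck density: ρ_P = c⁵/(ℏG²) = 5.154 × 10^96 kg/m³.
0.391 × 5.154 × 10^96 kg/m³ = 2.015 × 10^96 kg/m³

2.015 × 10^96 kg/m³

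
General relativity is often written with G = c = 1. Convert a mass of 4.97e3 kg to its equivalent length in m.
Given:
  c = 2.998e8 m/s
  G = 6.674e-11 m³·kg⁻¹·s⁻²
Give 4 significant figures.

3.690e-24 m

In G = c = 1 units mass has dimensions of length; the conversion factor is G/c².
4.97e3 kg × (G/c²) = 3.690e-24 m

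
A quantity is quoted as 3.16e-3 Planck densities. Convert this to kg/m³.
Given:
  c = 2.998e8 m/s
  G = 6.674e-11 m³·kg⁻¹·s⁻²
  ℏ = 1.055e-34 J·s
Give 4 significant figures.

1.629e94 kg/m³

One Planck density: ρ_P = c⁵/(ℏG²) = 5.154e96 kg/m³.
3.16e-3 × 5.154e96 kg/m³ = 1.629e94 kg/m³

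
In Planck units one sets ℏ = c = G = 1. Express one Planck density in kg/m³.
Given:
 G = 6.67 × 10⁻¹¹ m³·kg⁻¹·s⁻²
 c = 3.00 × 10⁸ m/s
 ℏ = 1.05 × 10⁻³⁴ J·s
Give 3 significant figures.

5.20 × 10⁹⁶ kg/m³

ρ_P = c⁵/(ℏG²)
  = 2.43 × 10⁴² / 4.67 × 10⁻⁵⁵
  = 5.20 × 10⁹⁶ kg/m³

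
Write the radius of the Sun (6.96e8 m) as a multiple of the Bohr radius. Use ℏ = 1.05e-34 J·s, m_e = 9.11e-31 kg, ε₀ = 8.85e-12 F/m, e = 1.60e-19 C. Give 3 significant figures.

Bohr radius: a₀ = 4πε₀ℏ²/(m_e e²) = 5.26e-11 m.
6.96e8 / 5.26e-11 = 1.32e19

1.32e19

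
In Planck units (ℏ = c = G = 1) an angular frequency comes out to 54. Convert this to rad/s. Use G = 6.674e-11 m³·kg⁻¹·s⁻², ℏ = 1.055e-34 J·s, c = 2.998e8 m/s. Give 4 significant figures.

One Planck angular frequency: ω_P = √(c⁵/(ℏG)) = 1.855e43 rad/s.
54 × 1.855e43 rad/s = 1.002e45 rad/s

1.002e45 rad/s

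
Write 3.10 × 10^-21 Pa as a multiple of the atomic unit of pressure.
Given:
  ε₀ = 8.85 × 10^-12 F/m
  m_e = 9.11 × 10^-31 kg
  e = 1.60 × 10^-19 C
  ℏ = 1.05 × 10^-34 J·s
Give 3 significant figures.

atomic unit of pressure: P_au = E_h/a₀³ = m_e⁴e¹⁰/((4πε₀)⁵ℏ⁸) = 3.01 × 10^13 Pa.
3.10 × 10^-21 / 3.01 × 10^13 = 1.03 × 10^-34

1.03 × 10^-34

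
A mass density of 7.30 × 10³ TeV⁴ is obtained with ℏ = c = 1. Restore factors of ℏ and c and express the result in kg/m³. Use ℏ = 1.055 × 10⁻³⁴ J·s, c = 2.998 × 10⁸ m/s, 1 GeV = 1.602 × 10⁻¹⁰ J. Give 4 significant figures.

Mass density is [E]/(c²[L]³) = [E]⁴/(ℏ³c⁵).
1 GeV⁴ → 1/(ℏ³c⁵) × (1 GeV in J)⁴ = 2.316 × 10²⁰ kg/m³.
Convert the energy scale: 7.30 × 10³ TeV⁴ = 7.30 × 10¹⁵ GeV⁴.
Result: 7.30 × 10¹⁵ × 2.316 × 10²⁰ = 1.691 × 10³⁶ kg/m³.

1.691 × 10³⁶ kg/m³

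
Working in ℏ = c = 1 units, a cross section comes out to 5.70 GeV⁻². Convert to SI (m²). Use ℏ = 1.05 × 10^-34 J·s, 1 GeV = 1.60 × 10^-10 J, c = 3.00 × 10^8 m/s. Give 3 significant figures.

Area is [L]² = [E]⁻²·(ℏc)²; restore (ℏc)².
1 GeV⁻² → (ℏc)² × (1 GeV in J)⁻² = 3.88 × 10^-32 m².
Result: 5.70 × 3.88 × 10^-32 = 2.21 × 10^-31 m².

2.21 × 10^-31 m²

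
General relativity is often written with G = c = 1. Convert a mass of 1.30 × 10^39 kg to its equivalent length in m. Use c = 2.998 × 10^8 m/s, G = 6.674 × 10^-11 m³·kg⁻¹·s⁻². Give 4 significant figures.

In G = c = 1 units mass has dimensions of length; the conversion factor is G/c².
1.30 × 10^39 kg × (G/c²) = 9.653 × 10^11 m

9.653 × 10^11 m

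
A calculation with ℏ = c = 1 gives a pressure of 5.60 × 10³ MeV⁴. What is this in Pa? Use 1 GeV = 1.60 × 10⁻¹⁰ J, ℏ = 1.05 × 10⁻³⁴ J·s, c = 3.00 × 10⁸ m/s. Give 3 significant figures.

Pressure is [E]/[L]³ = [E]⁴/(ℏc)³.
1 GeV⁴ → 1/(ℏc)³ × (1 GeV in J)⁴ = 2.10 × 10³⁷ Pa.
Convert the energy scale: 5.60 × 10³ MeV⁴ = 5.60 × 10⁻⁹ GeV⁴.
Result: 5.60 × 10⁻⁹ × 2.10 × 10³⁷ = 1.17 × 10²⁹ Pa.

1.17 × 10²⁹ Pa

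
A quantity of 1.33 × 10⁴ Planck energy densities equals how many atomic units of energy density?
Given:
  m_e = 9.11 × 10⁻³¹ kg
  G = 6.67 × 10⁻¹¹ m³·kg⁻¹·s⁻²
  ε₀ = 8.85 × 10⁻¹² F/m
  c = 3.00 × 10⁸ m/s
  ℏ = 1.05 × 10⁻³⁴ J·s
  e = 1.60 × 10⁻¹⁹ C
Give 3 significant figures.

2.07 × 10¹⁰⁴

Planck energy density: u_P = c⁷/(ℏG²) = 4.68 × 10¹¹³ J/m³
atomic unit of energy density: u_au = E_h/a₀³ = m_e⁴e¹⁰/((4πε₀)⁵ℏ⁸) = 3.01 × 10¹³ J/m³
1.33 × 10⁴ × 4.68 × 10¹¹³ / 3.01 × 10¹³ = 2.07 × 10¹⁰⁴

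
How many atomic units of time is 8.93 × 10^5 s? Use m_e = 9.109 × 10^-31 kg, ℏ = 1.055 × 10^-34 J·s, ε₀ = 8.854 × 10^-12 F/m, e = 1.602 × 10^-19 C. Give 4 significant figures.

atomic unit of time: τ_au = (4πε₀)²ℏ³/(m_e e⁴) = 2.423 × 10^-17 s.
8.93 × 10^5 / 2.423 × 10^-17 = 3.686 × 10^22

3.686 × 10^22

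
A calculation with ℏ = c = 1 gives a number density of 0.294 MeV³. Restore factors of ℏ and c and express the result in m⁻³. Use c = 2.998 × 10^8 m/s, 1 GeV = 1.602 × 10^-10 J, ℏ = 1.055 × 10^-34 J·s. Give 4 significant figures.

Number density is [L]⁻³ = [E]³/(ℏc)³.
1 GeV³ → 1/(ℏc)³ × (1 GeV in J)³ = 1.299 × 10^47 m⁻³.
Convert the energy scale: 0.294 MeV³ = 2.94 × 10^-10 GeV³.
Result: 2.94 × 10^-10 × 1.299 × 10^47 = 3.820 × 10^37 m⁻³.

3.820 × 10^37 m⁻³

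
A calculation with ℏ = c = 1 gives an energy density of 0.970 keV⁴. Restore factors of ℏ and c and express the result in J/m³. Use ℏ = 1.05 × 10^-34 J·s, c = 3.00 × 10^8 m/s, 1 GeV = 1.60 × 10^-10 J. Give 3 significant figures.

[E]/[L]³ = [E]⁴/(ℏc)³; restore (ℏc)⁻³.
1 GeV⁴ → 1/(ℏc)³ × (1 GeV in J)⁴ = 2.10 × 10^37 J/m³.
Convert the energy scale: 0.970 keV⁴ = 9.70 × 10^-25 GeV⁴.
Result: 9.70 × 10^-25 × 2.10 × 10^37 = 2.03 × 10^13 J/m³.

2.03 × 10^13 J/m³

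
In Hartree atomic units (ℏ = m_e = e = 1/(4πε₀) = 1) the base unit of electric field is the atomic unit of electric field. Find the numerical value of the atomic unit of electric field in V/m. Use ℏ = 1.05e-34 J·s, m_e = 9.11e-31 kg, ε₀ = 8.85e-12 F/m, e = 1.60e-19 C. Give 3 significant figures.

5.20e11 V/m

E_au = E_h/(e a₀) = m_e²e⁵/((4πε₀)³ℏ⁴)
E_h = 4.38e-18 J
a₀ = 5.26e-11 m
E_h/(e·a₀) = 5.20e11 V/m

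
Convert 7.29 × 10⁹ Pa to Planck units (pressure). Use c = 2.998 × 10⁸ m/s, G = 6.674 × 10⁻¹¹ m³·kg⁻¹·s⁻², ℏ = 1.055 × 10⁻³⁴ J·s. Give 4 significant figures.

1.574 × 10⁻¹⁰⁴

Planck pressure: p_P = c⁷/(ℏG²) = 4.632 × 10¹¹³ Pa.
7.29 × 10⁹ / 4.632 × 10¹¹³ = 1.574 × 10⁻¹⁰⁴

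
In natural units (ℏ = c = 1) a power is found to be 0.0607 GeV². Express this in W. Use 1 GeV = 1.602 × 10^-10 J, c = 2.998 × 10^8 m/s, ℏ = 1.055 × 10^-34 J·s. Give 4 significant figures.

Power is [E]/[T] = [E]²/ℏ.
1 GeV² → 1/ℏ × (1 GeV in J)² = 2.433 × 10^14 W.
Result: 0.0607 × 2.433 × 10^14 = 1.477 × 10^13 W.

1.477 × 10^13 W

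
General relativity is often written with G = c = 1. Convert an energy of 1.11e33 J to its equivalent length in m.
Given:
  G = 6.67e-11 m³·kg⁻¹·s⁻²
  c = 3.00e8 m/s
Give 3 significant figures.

Energy → length via G/c⁴.
1.11e33 J × (G/c⁴) = 9.14e-12 m

9.14e-12 m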